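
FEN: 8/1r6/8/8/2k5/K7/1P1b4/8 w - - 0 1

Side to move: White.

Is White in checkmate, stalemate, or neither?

neither

White to move; white king on a3.
In check: no.
Legal moves for White: Ka4, Ka2, b3+, b4.
White has 4 legal moves and is not in check → neither.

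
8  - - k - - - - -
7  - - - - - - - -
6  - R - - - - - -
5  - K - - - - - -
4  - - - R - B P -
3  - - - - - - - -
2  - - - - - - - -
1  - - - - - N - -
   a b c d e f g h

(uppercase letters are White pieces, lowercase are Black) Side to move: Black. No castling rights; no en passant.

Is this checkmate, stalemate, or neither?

Black to move; black king on c8.
In check: no.
King squares — b7: attacked by Rb6; c7: attacked by Bf4; d7: attacked by Rd4; b8: attacked by Bf4; d8: attacked by Rd4.
Legal moves for Black: none.
Not in check and no legal moves → stalemate.

stalemate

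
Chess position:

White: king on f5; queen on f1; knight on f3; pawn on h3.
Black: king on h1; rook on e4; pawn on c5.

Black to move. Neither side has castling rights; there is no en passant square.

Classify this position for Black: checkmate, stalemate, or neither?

Black to move; black king on h1.
In check: yes, from the white queen on f1.
King squares — g1: attacked by Qf1; g2: attacked by Qf1; h2: attacked by Nf3.
Legal moves for Black: none.
In check with no legal moves → checkmate.

checkmate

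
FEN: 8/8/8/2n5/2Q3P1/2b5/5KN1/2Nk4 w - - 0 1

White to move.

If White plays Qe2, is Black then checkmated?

After Qe2: black king on d1; in check: yes, from the white queen on e2.
Black has 1 legal reply: Kxc1.
In check but a legal move exists → not checkmate.

no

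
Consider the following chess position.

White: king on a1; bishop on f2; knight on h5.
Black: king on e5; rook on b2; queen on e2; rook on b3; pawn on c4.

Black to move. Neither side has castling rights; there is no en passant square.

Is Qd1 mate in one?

After Qd1: white king on a1; in check: yes, from the black queen on d1.
King squares — b1: attacked by Qd1; a2: attacked by Rb2; b2: attacked by Rb3.
White has no legal moves → checkmate.

yes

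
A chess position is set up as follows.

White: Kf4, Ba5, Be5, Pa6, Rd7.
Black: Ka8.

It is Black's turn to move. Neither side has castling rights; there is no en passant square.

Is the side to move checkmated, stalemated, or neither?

stalemate

Black to move; black king on a8.
In check: no.
King squares — a7: attacked by Rd7; b7: attacked by Pa6; b8: attacked by Be5.
Legal moves for Black: none.
Not in check and no legal moves → stalemate.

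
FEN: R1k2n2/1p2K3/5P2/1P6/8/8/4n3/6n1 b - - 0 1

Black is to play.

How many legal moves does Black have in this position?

Black to move; king on c8.
In check: yes, from the white rook on a8.
Legal moves: Kc7.
Count: 1.

1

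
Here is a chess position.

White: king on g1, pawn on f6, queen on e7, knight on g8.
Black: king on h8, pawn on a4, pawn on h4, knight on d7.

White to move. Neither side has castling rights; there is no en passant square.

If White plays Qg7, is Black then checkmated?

After Qg7: black king on h8; in check: yes, from the white queen on g7.
King squares — g7: attacked by Pf6; h7: attacked by Qg7; g8: attacked by Qg7.
Black has no legal moves → checkmate.

yes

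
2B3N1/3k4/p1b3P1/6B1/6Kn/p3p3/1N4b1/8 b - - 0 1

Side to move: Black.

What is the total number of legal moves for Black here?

Black to move; king on d7.
In check: yes, from the white bishop on c8.
Legal moves: Ke8, Kxc8, Kc7, Kd6.
Count: 4.

4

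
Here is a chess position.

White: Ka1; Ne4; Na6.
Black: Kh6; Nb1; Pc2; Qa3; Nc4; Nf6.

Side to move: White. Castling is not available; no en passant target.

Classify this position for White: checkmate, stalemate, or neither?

checkmate

White to move; white king on a1.
In check: yes, from the black queen on a3.
King squares — b1: attacked by Pc2; a2: attacked by Qa3; b2: attacked by Qa3.
Legal moves for White: none.
In check with no legal moves → checkmate.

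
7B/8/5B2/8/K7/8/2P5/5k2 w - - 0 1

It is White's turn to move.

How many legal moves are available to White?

White to move; king on a4.
In check: no.
Legal moves: Bhg7, Bd8, Bfg7, Be7, Bg5, Be5, Bh4, Bd4, Bc3, Bb2, Ba1, Kb5, Ka5, Kb4, Kb3, Ka3, c3, c4.
Count: 18.

18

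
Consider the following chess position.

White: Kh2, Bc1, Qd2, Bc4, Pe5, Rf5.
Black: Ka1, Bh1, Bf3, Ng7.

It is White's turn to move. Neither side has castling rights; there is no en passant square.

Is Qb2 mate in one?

yes

After Qb2: black king on a1; in check: yes, from the white queen on b2.
King squares — b1: attacked by Qb2; a2: attacked by Qb2; b2: attacked by Bc1.
Black has no legal moves → checkmate.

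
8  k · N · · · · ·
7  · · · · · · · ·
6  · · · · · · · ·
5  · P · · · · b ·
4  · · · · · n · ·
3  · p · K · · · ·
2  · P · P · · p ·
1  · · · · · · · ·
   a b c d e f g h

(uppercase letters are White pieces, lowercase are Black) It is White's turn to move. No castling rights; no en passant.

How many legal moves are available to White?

White to move; king on d3.
In check: yes, from the black knight on f4.
Legal moves: Ke4, Kd4, Kc4, Ke3, Kc3.
Count: 5.

5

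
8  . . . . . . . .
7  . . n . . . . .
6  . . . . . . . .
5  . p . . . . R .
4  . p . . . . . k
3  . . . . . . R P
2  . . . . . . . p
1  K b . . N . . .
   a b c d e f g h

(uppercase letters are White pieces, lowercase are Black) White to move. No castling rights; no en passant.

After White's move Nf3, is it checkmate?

After Nf3: black king on h4; in check: yes, from the white knight on f3.
King squares — g3: attacked by Rg5; h3: attacked by Rg3; g4: attacked by Rg3; g5: attacked by Nf3; h5: attacked by Rg5.
Black has no legal moves → checkmate.

yes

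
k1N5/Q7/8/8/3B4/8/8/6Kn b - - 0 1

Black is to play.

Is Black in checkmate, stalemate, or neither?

checkmate

Black to move; black king on a8.
In check: yes, from the white queen on a7.
King squares — a7: attacked by Bd4; b7: attacked by Qa7; b8: attacked by Qa7.
Legal moves for Black: none.
In check with no legal moves → checkmate.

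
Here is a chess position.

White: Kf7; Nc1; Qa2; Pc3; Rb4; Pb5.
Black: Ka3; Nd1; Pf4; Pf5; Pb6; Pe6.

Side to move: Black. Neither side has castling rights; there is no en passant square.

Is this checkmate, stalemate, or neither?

Black to move; black king on a3.
In check: yes, from the white queen on a2.
King squares — a2: attacked by Nc1; b2: attacked by Qa2; b3: attacked by Nc1; a4: attacked by Qa2; b4: attacked by Pc3.
Legal moves for Black: none.
In check with no legal moves → checkmate.

checkmate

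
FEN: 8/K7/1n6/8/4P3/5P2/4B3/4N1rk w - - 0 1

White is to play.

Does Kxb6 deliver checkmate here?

After Kxb6: black king on h1; in check: no.
Black is not in check, so this cannot be checkmate.

no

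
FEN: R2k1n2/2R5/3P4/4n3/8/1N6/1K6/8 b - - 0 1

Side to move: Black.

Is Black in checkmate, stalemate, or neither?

checkmate

Black to move; black king on d8.
In check: yes, from the white rook on a8.
King squares — c7: attacked by Pd6; d7: attacked by Rc7; e7: attacked by Pd6; c8: attacked by Rc7; e8: attacked by Ra8.
Legal moves for Black: none.
In check with no legal moves → checkmate.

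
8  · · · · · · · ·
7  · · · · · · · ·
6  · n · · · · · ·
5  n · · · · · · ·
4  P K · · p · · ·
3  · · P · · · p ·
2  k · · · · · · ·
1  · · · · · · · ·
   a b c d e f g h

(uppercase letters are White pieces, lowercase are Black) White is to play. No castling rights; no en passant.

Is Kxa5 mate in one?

After Kxa5: black king on a2; in check: no.
Black is not in check, so this cannot be checkmate.

no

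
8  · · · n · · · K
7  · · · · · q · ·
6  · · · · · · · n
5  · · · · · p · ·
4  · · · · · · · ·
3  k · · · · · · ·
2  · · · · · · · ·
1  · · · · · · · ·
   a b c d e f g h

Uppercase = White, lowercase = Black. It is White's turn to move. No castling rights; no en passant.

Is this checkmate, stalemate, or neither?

stalemate

White to move; white king on h8.
In check: no.
King squares — g7: attacked by Qf7; h7: attacked by Qf7; g8: attacked by Nh6.
Legal moves for White: none.
Not in check and no legal moves → stalemate.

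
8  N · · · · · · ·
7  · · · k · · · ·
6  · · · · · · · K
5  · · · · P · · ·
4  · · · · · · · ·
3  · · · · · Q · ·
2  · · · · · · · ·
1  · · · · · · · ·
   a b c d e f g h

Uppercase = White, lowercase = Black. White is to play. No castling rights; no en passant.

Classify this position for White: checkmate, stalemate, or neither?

White to move; white king on h6.
In check: no.
Legal moves for White include: Nc7, Nb6+, Kh7, Kg7, Kg6, Kh5, Kg5, Qf8, Qf7+, Qb7+, Qf6, Qc6+, Qh5, Qf5+, Qd5+, Qg4+, Qf4, Qe4, ... (list truncated; more exist).
White has legal moves and is not in check → neither.

neither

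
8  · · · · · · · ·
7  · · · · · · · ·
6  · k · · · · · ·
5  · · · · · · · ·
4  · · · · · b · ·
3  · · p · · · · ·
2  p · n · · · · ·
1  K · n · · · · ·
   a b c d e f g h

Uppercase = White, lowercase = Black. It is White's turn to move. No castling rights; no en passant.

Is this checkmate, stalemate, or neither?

checkmate

White to move; white king on a1.
In check: yes, from the black knight on c2.
King squares — b1: attacked by Pa2; a2: attacked by Nc1; b2: attacked by Pc3.
Legal moves for White: none.
In check with no legal moves → checkmate.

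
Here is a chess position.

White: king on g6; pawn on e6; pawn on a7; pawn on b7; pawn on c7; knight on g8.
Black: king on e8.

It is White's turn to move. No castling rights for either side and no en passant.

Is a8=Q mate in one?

yes

After a8=Q: black king on e8; in check: yes, from the white queen on a8.
King squares — d7: attacked by Pe6; e7: attacked by Ng8; f7: attacked by Pe6; d8: attacked by Pc7; f8: attacked by Qa8.
Black has no legal moves → checkmate.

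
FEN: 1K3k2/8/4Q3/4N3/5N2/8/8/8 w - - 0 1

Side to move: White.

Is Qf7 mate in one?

After Qf7: black king on f8; in check: yes, from the white queen on f7.
King squares — e7: attacked by Qf7; f7: attacked by Ne5; g7: attacked by Qf7; e8: attacked by Qf7; g8: attacked by Qf7.
Black has no legal moves → checkmate.

yes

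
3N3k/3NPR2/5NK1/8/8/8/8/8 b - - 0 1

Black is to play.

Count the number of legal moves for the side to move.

Black to move; king on h8.
In check: no.
Legal moves: none.
Count: 0.

0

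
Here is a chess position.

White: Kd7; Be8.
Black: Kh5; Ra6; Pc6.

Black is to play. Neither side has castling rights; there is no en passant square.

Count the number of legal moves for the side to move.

Black to move; king on h5.
In check: yes, from the white bishop on e8.
Legal moves: Kh6, Kg5, Kh4, Kg4.
Count: 4.

4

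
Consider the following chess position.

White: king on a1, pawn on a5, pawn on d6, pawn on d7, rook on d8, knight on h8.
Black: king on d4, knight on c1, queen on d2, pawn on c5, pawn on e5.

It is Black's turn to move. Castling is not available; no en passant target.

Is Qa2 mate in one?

yes

After Qa2: white king on a1; in check: yes, from the black queen on a2.
King squares — b1: attacked by Qa2; a2: attacked by Nc1; b2: attacked by Qa2.
White has no legal moves → checkmate.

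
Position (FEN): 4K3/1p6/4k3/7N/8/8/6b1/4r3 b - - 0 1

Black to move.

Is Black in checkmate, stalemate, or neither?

Black to move; black king on e6.
In check: no.
Legal moves for Black include: Kd6+, Kf5+, Ke5, Kd5+, Bc6+, Bd5, Be4, Bh3, Bf3, Bh1, Bf1, Re5, Re4, Re3, Re2, Rh1, Rg1, Rf1, ... (list truncated; more exist).
Black has legal moves and is not in check → neither.

neither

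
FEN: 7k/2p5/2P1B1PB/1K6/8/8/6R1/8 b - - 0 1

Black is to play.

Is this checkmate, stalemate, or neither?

stalemate

Black to move; black king on h8.
In check: no.
King squares — g7: attacked by Bh6; h7: attacked by Pg6; g8: attacked by Be6.
Legal moves for Black: none.
Not in check and no legal moves → stalemate.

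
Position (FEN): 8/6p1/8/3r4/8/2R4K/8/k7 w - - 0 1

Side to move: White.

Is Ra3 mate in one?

no

After Ra3: black king on a1; in check: yes, from the white rook on a3.
Black has 2 legal replies: Kb2, Kb1.
In check but a legal move exists → not checkmate.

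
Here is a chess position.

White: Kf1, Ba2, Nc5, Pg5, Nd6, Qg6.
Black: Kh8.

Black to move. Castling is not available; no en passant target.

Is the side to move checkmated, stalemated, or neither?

stalemate

Black to move; black king on h8.
In check: no.
King squares — g7: attacked by Qg6; h7: attacked by Qg6; g8: attacked by Ba2.
Legal moves for Black: none.
Not in check and no legal moves → stalemate.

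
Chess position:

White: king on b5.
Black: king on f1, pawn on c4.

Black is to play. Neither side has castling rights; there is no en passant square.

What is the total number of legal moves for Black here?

6

Black to move; king on f1.
In check: no.
Legal moves: Kg2, Kf2, Ke2, Kg1, Ke1, c3.
Count: 6.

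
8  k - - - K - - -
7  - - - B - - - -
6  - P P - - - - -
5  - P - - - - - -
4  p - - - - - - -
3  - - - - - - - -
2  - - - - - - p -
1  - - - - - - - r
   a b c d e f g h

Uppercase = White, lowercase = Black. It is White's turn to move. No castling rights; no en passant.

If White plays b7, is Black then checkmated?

After b7: black king on a8; in check: yes, from the white pawn on b7.
Black has 2 legal replies: Kb8, Ka7.
In check but a legal move exists → not checkmate.

no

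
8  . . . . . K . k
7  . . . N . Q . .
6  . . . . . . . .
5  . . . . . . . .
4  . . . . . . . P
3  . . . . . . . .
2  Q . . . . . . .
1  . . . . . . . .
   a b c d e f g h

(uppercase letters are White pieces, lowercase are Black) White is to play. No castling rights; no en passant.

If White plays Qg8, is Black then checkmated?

yes

After Qg8: black king on h8; in check: yes, from the white queen on g8.
King squares — g7: attacked by Kf8; h7: attacked by Qg8; g8: attacked by Qa2.
Black has no legal moves → checkmate.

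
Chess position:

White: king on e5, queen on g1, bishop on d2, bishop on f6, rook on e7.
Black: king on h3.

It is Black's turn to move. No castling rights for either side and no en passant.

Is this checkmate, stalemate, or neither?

stalemate

Black to move; black king on h3.
In check: no.
King squares — g2: attacked by Qg1; h2: attacked by Qg1; g3: attacked by Qg1; g4: attacked by Qg1; h4: attacked by Bf6.
Legal moves for Black: none.
Not in check and no legal moves → stalemate.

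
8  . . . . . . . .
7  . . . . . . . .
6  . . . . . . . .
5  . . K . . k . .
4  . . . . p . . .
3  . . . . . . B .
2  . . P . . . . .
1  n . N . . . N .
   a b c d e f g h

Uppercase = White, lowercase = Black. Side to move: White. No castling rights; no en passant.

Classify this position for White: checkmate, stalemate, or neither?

neither

White to move; white king on c5.
In check: no.
Legal moves for White include: Kd6, Kc6, Kb6, Kd5, Kb5, Kd4, Kc4, Kb4, Bb8, Bc7, Bd6, Be5, Bh4, Bf4, Bh2, Bf2, Be1, Nh3, ... (list truncated; more exist).
White has legal moves and is not in check → neither.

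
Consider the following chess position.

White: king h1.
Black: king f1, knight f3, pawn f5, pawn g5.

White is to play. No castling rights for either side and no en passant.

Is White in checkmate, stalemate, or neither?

stalemate

White to move; white king on h1.
In check: no.
King squares — g1: attacked by Kf1; g2: attacked by Kf1; h2: attacked by Nf3.
Legal moves for White: none.
Not in check and no legal moves → stalemate.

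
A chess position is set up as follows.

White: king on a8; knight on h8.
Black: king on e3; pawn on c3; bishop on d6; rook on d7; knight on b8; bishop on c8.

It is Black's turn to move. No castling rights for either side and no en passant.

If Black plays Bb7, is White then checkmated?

After Bb7: white king on a8; in check: yes, from the black bishop on b7.
White has 1 legal reply: Ka7.
In check but a legal move exists → not checkmate.

no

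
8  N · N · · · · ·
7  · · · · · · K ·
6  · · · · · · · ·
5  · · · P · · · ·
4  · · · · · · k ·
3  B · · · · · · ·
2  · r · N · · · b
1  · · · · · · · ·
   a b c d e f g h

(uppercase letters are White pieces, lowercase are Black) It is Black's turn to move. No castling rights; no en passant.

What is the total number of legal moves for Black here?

24

Black to move; king on g4.
In check: no.
Legal moves: Kh5, Kg5, Kf5, Kh4, Kf4, Kh3, Kg3, Bb8, Bc7, Bd6, Be5+, Bf4, Bg3, Bg1, Rb8, Rb7+, Rb6, Rb5, Rb4, Rb3, Rxd2, Rc2, Ra2, Rb1.
Count: 24.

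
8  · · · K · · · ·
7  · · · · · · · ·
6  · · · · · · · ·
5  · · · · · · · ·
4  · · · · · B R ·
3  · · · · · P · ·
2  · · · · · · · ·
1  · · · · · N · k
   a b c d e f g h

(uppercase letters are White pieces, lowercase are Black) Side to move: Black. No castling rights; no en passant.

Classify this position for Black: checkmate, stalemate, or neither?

stalemate

Black to move; black king on h1.
In check: no.
King squares — g1: attacked by Rg4; g2: attacked by Rg4; h2: attacked by Nf1.
Legal moves for Black: none.
Not in check and no legal moves → stalemate.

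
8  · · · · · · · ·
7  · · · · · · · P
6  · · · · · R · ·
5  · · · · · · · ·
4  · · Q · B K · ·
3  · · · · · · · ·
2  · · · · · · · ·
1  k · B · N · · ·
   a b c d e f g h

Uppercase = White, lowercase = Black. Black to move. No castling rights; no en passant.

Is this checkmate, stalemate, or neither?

Black to move; black king on a1.
In check: no.
King squares — b1: attacked by Be4; a2: attacked by Qc4; b2: attacked by Bc1.
Legal moves for Black: none.
Not in check and no legal moves → stalemate.

stalemate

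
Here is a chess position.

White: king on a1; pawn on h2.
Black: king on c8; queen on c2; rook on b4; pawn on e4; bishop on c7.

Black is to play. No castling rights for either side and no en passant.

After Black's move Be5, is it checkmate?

After Be5: white king on a1; in check: yes, from the black bishop on e5.
King squares — b1: attacked by Qc2; a2: attacked by Qc2; b2: attacked by Qc2.
White has no legal moves → checkmate.

yes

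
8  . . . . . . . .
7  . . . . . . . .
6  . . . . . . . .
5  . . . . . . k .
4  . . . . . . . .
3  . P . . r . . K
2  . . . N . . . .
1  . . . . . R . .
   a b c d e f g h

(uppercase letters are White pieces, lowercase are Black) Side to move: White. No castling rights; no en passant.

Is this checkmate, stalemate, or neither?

White to move; white king on h3.
In check: yes, from the black rook on e3.
Legal moves for White: Kh2, Kg2, Nf3+, Rf3.
White is in check but has 4 legal moves → neither.

neither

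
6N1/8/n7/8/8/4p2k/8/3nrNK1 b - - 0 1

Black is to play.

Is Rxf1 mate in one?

no

After Rxf1: white king on g1; in check: yes, from the black rook on f1.
White has 1 legal reply: Kxf1.
In check but a legal move exists → not checkmate.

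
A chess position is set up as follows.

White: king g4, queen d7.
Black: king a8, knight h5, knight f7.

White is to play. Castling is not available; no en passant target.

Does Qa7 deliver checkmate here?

no

After Qa7: black king on a8; in check: yes, from the white queen on a7.
Black has 1 legal reply: Kxa7.
In check but a legal move exists → not checkmate.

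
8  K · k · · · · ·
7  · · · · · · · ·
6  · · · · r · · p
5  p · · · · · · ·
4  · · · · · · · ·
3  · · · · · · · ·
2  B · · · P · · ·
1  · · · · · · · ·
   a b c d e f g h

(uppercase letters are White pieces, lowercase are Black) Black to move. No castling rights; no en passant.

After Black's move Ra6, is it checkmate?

After Ra6: white king on a8; in check: yes, from the black rook on a6.
King squares — a7: attacked by Ra6; b7: attacked by Kc8; b8: attacked by Kc8.
White has no legal moves → checkmate.

yes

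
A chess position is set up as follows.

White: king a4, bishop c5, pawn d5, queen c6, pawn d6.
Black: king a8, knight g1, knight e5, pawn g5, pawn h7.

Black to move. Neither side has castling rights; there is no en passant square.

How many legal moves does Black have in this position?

Black to move; king on a8.
In check: yes, from the white queen on c6.
Legal moves: Kb8, Nxc6.
Count: 2.

2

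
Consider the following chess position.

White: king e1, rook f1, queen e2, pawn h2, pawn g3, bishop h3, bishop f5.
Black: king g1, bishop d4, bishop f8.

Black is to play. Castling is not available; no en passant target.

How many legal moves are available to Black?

Black to move; king on g1.
In check: yes, from the white rook on f1.
Legal moves: none.
Count: 0.

0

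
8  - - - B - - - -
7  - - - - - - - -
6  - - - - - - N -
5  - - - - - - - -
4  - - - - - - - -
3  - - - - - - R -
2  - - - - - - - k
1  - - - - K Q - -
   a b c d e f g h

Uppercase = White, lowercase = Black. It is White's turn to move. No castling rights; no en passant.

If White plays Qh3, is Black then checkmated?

After Qh3: black king on h2; in check: yes, from the white queen on h3.
King squares — g1: attacked by Rg3; h1: attacked by Qh3; g2: attacked by Rg3; g3: attacked by Qh3; h3: attacked by Rg3.
Black has no legal moves → checkmate.

yes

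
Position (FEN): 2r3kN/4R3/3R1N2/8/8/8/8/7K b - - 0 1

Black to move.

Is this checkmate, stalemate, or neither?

Black to move; black king on g8.
In check: yes, from the white knight on f6.
King squares — f7: attacked by Re7; g7: attacked by Re7; h7: attacked by Nf6; f8: available; h8: available.
Legal moves for Black: Kxh8, Kf8.
Black is in check but has 2 legal moves → neither.

neither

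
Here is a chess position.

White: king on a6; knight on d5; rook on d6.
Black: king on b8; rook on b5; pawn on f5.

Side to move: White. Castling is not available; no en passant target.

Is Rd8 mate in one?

yes

After Rd8: black king on b8; in check: yes, from the white rook on d8.
King squares — a7: attacked by Ka6; b7: attacked by Ka6; c7: attacked by Nd5; a8: attacked by Rd8; c8: attacked by Rd8.
Black has no legal moves → checkmate.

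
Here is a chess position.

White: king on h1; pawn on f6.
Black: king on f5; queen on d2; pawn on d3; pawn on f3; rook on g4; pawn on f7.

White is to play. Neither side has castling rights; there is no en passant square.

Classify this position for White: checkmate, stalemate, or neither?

White to move; white king on h1.
In check: no.
King squares — g1: attacked by Rg4; g2: attacked by Qd2; h2: attacked by Qd2.
Legal moves for White: none.
Not in check and no legal moves → stalemate.

stalemate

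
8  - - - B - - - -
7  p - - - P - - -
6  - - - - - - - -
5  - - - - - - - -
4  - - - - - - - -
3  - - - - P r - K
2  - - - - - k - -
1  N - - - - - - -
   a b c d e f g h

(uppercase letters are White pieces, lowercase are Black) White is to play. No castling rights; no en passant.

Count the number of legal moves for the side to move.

3

White to move; king on h3.
In check: yes, from the black rook on f3.
Legal moves: Kh4, Kg4, Kh2.
Count: 3.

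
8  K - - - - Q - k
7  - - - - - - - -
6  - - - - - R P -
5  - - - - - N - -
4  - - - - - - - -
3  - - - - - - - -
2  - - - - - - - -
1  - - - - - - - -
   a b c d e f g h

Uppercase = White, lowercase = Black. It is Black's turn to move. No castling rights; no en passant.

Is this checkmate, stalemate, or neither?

Black to move; black king on h8.
In check: yes, from the white queen on f8.
King squares — g7: attacked by Nf5; h7: attacked by Pg6; g8: attacked by Qf8.
Legal moves for Black: none.
In check with no legal moves → checkmate.

checkmate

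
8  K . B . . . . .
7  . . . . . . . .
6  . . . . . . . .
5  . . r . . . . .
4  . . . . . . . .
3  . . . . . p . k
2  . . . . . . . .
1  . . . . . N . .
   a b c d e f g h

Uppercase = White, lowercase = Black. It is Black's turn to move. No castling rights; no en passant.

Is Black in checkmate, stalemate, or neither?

Black to move; black king on h3.
In check: yes, from the white bishop on c8.
King squares — g2: available; h2: attacked by Nf1; g3: attacked by Nf1; g4: attacked by Bc8; h4: available.
Legal moves for Black: Kh4, Kg2, Rxc8+, Rf5.
Black is in check but has 4 legal moves → neither.

neither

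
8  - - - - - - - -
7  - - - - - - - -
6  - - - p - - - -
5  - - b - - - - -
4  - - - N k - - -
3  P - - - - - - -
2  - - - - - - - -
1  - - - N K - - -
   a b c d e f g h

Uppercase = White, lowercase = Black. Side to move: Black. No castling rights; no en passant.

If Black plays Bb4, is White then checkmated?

After Bb4: white king on e1; in check: yes, from the black bishop on b4.
White has 5 legal replies: Kf2, Ke2, Kf1, Nc3+, axb4.
In check but a legal move exists → not checkmate.

no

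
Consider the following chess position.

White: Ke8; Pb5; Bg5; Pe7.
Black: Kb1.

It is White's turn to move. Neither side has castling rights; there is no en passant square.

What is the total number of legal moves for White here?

White to move; king on e8.
In check: no.
Legal moves: Kf8, Kd8, Kf7, Kd7, Bh6, Bf6, Bh4, Bf4, Be3, Bd2, Bc1, b6.
Count: 12.

12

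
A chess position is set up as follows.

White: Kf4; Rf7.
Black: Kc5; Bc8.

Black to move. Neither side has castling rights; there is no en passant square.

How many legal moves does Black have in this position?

Black to move; king on c5.
In check: no.
Legal moves: Bd7, Bb7, Be6, Ba6, Bf5, Bg4, Bh3, Kd6, Kc6, Kb6, Kd5, Kb5, Kd4, Kc4, Kb4.
Count: 15.

15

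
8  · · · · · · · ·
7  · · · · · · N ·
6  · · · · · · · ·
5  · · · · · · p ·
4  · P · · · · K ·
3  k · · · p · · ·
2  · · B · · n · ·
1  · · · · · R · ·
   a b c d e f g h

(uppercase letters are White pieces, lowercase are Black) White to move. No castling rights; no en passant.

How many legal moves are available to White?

6

White to move; king on g4.
In check: yes, from the black knight on f2.
Legal moves: Kh5, Kxg5, Kf5, Kg3, Kf3, Rxf2.
Count: 6.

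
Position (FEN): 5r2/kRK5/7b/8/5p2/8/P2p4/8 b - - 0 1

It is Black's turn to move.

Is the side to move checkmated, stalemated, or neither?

neither

Black to move; black king on a7.
In check: yes, from the white rook on b7.
Legal moves for Black: Ka8, Ka6.
Black is in check but has 2 legal moves → neither.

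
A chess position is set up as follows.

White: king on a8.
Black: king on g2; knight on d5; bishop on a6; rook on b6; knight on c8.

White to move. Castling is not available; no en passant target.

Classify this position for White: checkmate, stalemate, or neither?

stalemate

White to move; white king on a8.
In check: no.
King squares — a7: attacked by Nc8; b7: attacked by Ba6; b8: attacked by Rb6.
Legal moves for White: none.
Not in check and no legal moves → stalemate.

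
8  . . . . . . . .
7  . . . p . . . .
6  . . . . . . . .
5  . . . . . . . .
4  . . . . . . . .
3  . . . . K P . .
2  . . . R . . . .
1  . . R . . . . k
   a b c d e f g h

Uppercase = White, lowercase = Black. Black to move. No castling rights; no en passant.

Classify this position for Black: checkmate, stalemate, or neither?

checkmate

Black to move; black king on h1.
In check: yes, from the white rook on c1.
King squares — g1: attacked by Rc1; g2: attacked by Rd2; h2: attacked by Rd2.
Legal moves for Black: none.
In check with no legal moves → checkmate.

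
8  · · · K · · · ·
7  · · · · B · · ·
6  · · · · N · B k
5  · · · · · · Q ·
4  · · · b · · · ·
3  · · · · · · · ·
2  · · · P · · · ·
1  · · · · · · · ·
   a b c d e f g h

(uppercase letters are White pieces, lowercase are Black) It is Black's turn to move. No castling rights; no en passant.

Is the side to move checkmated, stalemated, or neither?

checkmate

Black to move; black king on h6.
In check: yes, from the white queen on g5.
King squares — g5: attacked by Ne6; h5: attacked by Qg5; g6: attacked by Qg5; g7: attacked by Ne6; h7: attacked by Bg6.
Legal moves for Black: none.
In check with no legal moves → checkmate.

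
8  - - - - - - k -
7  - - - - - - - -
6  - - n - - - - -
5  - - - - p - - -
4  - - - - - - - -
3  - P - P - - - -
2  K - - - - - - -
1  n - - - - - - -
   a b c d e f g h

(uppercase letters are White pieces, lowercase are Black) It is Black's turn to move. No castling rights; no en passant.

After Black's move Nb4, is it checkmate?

After Nb4: white king on a2; in check: yes, from the black knight on b4.
White has 4 legal replies: Ka3, Kb2, Kb1, Kxa1.
In check but a legal move exists → not checkmate.

no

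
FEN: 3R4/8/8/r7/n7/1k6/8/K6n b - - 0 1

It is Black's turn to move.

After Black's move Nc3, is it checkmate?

yes

After Nc3: white king on a1; in check: yes, from the black rook on a5.
King squares — b1: attacked by Nc3; a2: attacked by Kb3; b2: attacked by Kb3.
White has no legal moves → checkmate.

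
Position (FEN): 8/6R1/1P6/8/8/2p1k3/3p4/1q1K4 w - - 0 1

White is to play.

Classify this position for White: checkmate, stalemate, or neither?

checkmate

White to move; white king on d1.
In check: yes, from the black queen on b1.
King squares — c1: attacked by Qb1; e1: attacked by Qb1; c2: attacked by Qb1; d2: attacked by Pc3; e2: attacked by Ke3.
Legal moves for White: none.
In check with no legal moves → checkmate.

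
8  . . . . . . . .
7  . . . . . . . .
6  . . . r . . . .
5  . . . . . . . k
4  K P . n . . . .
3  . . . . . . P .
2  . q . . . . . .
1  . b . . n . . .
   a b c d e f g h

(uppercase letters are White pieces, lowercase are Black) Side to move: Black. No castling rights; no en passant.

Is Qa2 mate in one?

After Qa2: white king on a4; in check: yes, from the black queen on a2.
King squares — a3: attacked by Qa2; b3: attacked by Qa2; b4: own pawn; a5: attacked by Qa2; b5: attacked by Nd4.
White has no legal moves → checkmate.

yes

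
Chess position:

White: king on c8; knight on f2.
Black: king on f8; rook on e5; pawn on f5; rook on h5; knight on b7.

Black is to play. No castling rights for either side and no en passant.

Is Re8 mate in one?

no

After Re8: white king on c8; in check: yes, from the black rook on e8.
White has 3 legal replies: Kd7, Kc7, Kxb7.
In check but a legal move exists → not checkmate.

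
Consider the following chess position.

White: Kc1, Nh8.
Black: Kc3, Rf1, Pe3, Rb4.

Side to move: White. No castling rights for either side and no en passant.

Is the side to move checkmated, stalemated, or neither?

checkmate

White to move; white king on c1.
In check: yes, from the black rook on f1.
King squares — b1: attacked by Rf1; d1: attacked by Rf1; b2: attacked by Kc3; c2: attacked by Kc3; d2: attacked by Kc3.
Legal moves for White: none.
In check with no legal moves → checkmate.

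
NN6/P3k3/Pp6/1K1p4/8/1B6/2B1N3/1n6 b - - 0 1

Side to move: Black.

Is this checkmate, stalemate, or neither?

neither

Black to move; black king on e7.
In check: no.
Legal moves for Black: Kf8, Ke8, Kd8, Kf7, Kf6, Ke6, Kd6, Nc3+, Na3+, Nd2, d4.
Black has 11 legal moves and is not in check → neither.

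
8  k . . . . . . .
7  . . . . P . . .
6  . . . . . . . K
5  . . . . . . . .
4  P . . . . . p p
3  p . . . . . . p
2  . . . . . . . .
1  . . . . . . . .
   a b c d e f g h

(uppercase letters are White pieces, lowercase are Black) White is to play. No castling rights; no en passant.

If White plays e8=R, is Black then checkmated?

After e8=R: black king on a8; in check: yes, from the white rook on e8.
Black has 2 legal replies: Kb7, Ka7.
In check but a legal move exists → not checkmate.

no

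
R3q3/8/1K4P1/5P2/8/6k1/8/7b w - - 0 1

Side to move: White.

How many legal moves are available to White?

18

White to move; king on b6.
In check: no.
Legal moves: Rxe8, Rd8, Rc8, Rb8, Ra7, Ra6, Ra5, Ra4, Ra3+, Ra2, Ra1, Kc7, Ka7, Ka6, Kc5, Ka5, g7, f6.
Count: 18.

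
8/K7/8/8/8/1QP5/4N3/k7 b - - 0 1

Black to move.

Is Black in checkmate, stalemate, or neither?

stalemate

Black to move; black king on a1.
In check: no.
King squares — b1: attacked by Qb3; a2: attacked by Qb3; b2: attacked by Qb3.
Legal moves for Black: none.
Not in check and no legal moves → stalemate.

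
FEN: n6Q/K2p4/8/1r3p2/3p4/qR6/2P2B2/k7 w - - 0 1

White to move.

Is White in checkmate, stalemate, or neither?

neither

White to move; white king on a7.
In check: yes, from the black queen on a3.
Legal moves for White: Rxa3+.
White is in check but has 1 legal move → neither.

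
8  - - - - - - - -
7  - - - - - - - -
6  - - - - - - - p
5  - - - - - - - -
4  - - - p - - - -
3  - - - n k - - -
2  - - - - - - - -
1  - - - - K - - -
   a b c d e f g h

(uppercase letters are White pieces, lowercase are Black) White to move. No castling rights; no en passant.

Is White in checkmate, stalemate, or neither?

neither

White to move; white king on e1.
In check: yes, from the black knight on d3.
King squares — d1: available; f1: available; d2: attacked by Ke3; e2: attacked by Ke3; f2: attacked by Nd3.
Legal moves for White: Kf1, Kd1.
White is in check but has 2 legal moves → neither.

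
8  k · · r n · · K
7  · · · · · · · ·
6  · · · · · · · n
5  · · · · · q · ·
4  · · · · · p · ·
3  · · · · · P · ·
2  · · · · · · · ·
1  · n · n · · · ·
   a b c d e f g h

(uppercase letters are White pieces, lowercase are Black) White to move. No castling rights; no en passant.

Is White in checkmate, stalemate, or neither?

White to move; white king on h8.
In check: no.
King squares — g7: attacked by Ne8; h7: attacked by Qf5; g8: attacked by Nh6.
Legal moves for White: none.
Not in check and no legal moves → stalemate.

stalemate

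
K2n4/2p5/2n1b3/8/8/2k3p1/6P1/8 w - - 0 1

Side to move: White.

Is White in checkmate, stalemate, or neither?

White to move; white king on a8.
In check: no.
King squares — a7: attacked by Nc6; b7: attacked by Nd8; b8: attacked by Nc6.
Legal moves for White: none.
Not in check and no legal moves → stalemate.

stalemate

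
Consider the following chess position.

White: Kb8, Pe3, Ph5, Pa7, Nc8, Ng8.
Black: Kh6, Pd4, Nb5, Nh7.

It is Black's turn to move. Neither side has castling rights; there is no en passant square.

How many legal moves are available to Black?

3

Black to move; king on h6.
In check: yes, from the white knight on g8.
Legal moves: Kg7, Kxh5, Kg5.
Count: 3.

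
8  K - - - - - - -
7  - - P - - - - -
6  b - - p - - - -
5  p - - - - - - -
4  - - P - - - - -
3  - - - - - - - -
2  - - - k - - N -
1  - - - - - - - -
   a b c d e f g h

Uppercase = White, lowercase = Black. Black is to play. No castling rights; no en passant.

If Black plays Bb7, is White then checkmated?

After Bb7: white king on a8; in check: yes, from the black bishop on b7.
White has 3 legal replies: Kb8, Kxb7, Ka7.
In check but a legal move exists → not checkmate.

no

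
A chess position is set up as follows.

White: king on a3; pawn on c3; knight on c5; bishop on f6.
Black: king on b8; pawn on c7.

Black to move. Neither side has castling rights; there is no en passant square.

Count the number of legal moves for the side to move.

4

Black to move; king on b8.
In check: no.
Legal moves: Kc8, Ka8, Ka7, c6.
Count: 4.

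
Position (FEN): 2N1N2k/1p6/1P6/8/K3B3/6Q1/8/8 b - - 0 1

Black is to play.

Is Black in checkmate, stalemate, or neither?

Black to move; black king on h8.
In check: no.
King squares — g7: attacked by Qg3; h7: attacked by Be4; g8: attacked by Qg3.
Legal moves for Black: none.
Not in check and no legal moves → stalemate.

stalemate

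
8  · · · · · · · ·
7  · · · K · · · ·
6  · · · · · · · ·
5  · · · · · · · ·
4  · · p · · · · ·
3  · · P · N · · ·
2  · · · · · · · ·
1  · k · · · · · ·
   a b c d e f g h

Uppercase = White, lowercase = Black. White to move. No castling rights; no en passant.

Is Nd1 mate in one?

After Nd1: black king on b1; in check: no.
Black is not in check, so this cannot be checkmate.

no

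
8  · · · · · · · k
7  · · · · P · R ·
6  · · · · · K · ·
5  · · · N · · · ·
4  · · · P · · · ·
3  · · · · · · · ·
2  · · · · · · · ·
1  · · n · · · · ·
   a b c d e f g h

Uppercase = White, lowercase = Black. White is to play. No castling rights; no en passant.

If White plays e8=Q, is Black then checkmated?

After e8=Q: black king on h8; in check: yes, from the white queen on e8.
King squares — g7: attacked by Kf6; h7: attacked by Rg7; g8: attacked by Rg7.
Black has no legal moves → checkmate.

yes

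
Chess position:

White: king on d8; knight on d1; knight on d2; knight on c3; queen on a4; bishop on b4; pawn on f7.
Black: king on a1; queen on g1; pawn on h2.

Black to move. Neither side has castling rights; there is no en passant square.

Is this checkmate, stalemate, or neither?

Black to move; black king on a1.
In check: yes, from the white queen on a4.
King squares — b1: attacked by Nd2; a2: attacked by Nc3; b2: attacked by Nd1.
Legal moves for Black: none.
In check with no legal moves → checkmate.

checkmate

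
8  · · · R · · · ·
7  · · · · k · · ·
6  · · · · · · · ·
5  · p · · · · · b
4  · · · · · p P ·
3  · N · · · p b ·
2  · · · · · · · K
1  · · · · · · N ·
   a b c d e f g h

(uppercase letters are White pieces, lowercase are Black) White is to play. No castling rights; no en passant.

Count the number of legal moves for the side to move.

White to move; king on h2.
In check: yes, from the black bishop on g3.
Legal moves: Kh3, Kh1.
Count: 2.

2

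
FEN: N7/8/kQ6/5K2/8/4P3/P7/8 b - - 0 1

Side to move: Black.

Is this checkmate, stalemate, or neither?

Black to move; black king on a6.
In check: yes, from the white queen on b6.
King squares — a5: attacked by Qb6; b5: attacked by Qb6; b6: attacked by Na8; a7: attacked by Qb6; b7: attacked by Qb6.
Legal moves for Black: none.
In check with no legal moves → checkmate.

checkmate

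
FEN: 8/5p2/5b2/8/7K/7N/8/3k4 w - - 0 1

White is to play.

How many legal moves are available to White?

4

White to move; king on h4.
In check: yes, from the black bishop on f6.
Legal moves: Kh5, Kg4, Kg3, Ng5.
Count: 4.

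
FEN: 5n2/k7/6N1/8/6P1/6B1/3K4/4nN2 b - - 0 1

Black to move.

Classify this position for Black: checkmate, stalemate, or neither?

Black to move; black king on a7.
In check: no.
Legal moves for Black: Nh7, Nd7, Nxg6, Ne6, Ka8, Kb7, Kb6, Ka6, Nf3+, Nd3, Ng2, Nc2.
Black has 12 legal moves and is not in check → neither.

neither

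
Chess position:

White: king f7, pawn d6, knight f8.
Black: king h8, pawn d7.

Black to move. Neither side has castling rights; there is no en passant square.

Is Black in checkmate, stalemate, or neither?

stalemate

Black to move; black king on h8.
In check: no.
King squares — g7: attacked by Kf7; h7: attacked by Nf8; g8: attacked by Kf7.
Legal moves for Black: none.
Not in check and no legal moves → stalemate.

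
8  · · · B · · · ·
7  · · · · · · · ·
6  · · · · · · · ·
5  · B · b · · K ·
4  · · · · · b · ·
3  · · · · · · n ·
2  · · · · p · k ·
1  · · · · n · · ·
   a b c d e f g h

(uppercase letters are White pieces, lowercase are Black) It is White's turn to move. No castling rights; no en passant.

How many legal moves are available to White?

White to move; king on g5.
In check: yes, from the black bishop on f4.
Legal moves: Kg6, Kf6, Kh4, Kg4, Kxf4.
Count: 5.

5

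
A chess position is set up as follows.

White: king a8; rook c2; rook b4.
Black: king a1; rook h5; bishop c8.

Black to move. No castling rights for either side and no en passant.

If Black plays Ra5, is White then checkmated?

After Ra5: white king on a8; in check: yes, from the black rook on a5.
White has 1 legal reply: Kb8.
In check but a legal move exists → not checkmate.

no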